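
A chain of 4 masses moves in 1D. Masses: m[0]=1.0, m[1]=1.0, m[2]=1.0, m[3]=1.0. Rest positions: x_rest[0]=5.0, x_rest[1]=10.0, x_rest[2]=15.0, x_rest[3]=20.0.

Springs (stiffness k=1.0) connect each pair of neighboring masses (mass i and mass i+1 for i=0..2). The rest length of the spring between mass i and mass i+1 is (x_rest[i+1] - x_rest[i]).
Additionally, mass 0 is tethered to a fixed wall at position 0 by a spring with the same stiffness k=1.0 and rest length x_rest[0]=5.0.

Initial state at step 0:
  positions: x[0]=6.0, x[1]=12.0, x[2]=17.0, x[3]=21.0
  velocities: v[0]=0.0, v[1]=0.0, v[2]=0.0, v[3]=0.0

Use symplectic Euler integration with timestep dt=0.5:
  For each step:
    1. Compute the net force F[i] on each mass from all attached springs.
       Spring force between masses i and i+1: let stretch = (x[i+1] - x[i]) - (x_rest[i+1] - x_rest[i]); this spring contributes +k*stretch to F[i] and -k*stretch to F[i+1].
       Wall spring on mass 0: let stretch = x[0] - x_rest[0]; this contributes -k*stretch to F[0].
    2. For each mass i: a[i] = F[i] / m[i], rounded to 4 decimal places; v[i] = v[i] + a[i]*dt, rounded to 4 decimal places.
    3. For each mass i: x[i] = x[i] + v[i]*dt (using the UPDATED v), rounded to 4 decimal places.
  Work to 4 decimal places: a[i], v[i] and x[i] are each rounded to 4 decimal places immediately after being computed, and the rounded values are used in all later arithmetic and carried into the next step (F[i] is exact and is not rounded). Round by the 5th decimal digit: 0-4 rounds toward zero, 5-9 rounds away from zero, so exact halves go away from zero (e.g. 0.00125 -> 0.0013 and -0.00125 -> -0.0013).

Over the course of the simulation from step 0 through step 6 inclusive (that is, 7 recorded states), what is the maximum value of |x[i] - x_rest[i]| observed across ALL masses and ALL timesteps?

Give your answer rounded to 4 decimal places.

Answer: 2.0274

Derivation:
Step 0: x=[6.0000 12.0000 17.0000 21.0000] v=[0.0000 0.0000 0.0000 0.0000]
Step 1: x=[6.0000 11.7500 16.7500 21.2500] v=[0.0000 -0.5000 -0.5000 0.5000]
Step 2: x=[5.9375 11.3125 16.3750 21.6250] v=[-0.1250 -0.8750 -0.7500 0.7500]
Step 3: x=[5.7344 10.7969 16.0469 21.9375] v=[-0.4063 -1.0313 -0.6563 0.6250]
Step 4: x=[5.3633 10.3281 15.8789 22.0274] v=[-0.7423 -0.9376 -0.3360 0.1797]
Step 5: x=[4.8925 10.0058 15.8603 21.8301] v=[-0.9416 -0.6446 -0.0372 -0.3946]
Step 6: x=[4.4769 9.8688 15.8706 21.3904] v=[-0.8312 -0.2740 0.0205 -0.8795]
Max displacement = 2.0274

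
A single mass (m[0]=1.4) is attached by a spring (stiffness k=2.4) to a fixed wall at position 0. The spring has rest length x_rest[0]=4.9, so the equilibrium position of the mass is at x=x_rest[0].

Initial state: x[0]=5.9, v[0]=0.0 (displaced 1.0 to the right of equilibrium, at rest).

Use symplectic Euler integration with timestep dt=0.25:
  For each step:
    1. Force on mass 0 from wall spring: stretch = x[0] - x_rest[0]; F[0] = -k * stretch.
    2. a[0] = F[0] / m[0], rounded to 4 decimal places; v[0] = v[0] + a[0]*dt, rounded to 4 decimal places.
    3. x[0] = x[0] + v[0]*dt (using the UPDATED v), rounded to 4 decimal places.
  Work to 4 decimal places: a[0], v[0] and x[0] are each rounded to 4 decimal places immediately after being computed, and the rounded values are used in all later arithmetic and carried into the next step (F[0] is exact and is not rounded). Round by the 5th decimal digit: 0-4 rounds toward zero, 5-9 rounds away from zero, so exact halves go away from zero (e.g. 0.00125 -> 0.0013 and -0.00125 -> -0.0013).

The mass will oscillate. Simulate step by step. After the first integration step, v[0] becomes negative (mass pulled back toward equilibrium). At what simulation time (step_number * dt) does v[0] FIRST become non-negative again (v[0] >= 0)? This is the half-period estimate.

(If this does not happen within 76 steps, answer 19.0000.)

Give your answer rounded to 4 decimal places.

Step 0: x=[5.9000] v=[0.0000]
Step 1: x=[5.7929] v=[-0.4286]
Step 2: x=[5.5901] v=[-0.8113]
Step 3: x=[5.3133] v=[-1.1071]
Step 4: x=[4.9923] v=[-1.2842]
Step 5: x=[4.6614] v=[-1.3238]
Step 6: x=[4.3560] v=[-1.2216]
Step 7: x=[4.1089] v=[-0.9885]
Step 8: x=[3.9465] v=[-0.6495]
Step 9: x=[3.8863] v=[-0.2409]
Step 10: x=[3.9347] v=[0.1936]
First v>=0 after going negative at step 10, time=2.5000

Answer: 2.5000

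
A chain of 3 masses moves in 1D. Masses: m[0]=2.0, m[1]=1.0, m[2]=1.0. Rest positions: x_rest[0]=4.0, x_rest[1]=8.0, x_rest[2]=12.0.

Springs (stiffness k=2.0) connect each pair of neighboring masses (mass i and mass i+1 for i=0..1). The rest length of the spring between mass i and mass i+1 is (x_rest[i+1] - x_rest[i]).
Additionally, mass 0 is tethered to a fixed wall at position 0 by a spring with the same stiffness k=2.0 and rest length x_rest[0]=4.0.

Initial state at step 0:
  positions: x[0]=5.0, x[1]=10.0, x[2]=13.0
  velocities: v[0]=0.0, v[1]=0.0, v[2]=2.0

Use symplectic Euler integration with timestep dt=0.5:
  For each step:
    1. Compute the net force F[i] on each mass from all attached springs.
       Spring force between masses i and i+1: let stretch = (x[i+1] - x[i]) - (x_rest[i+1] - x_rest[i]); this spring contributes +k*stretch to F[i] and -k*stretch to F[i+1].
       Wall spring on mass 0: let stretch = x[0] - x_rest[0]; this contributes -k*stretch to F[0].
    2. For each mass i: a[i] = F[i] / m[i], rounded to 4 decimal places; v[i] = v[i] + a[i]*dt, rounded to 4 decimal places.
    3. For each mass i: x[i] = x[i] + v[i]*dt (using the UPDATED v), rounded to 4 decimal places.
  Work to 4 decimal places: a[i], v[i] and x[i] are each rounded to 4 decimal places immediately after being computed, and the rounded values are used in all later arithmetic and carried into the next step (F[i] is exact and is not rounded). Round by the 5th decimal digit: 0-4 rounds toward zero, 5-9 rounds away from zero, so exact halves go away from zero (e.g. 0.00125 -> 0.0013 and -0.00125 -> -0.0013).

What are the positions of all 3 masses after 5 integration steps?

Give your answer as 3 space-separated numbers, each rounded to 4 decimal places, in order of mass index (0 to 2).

Step 0: x=[5.0000 10.0000 13.0000] v=[0.0000 0.0000 2.0000]
Step 1: x=[5.0000 9.0000 14.5000] v=[0.0000 -2.0000 3.0000]
Step 2: x=[4.7500 8.7500 15.2500] v=[-0.5000 -0.5000 1.5000]
Step 3: x=[4.3125 9.7500 14.7500] v=[-0.8750 2.0000 -1.0000]
Step 4: x=[4.1563 10.5313 13.7500] v=[-0.3125 1.5625 -2.0000]
Step 5: x=[4.5548 9.7344 13.1407] v=[0.7969 -1.5938 -1.2187]

Answer: 4.5548 9.7344 13.1407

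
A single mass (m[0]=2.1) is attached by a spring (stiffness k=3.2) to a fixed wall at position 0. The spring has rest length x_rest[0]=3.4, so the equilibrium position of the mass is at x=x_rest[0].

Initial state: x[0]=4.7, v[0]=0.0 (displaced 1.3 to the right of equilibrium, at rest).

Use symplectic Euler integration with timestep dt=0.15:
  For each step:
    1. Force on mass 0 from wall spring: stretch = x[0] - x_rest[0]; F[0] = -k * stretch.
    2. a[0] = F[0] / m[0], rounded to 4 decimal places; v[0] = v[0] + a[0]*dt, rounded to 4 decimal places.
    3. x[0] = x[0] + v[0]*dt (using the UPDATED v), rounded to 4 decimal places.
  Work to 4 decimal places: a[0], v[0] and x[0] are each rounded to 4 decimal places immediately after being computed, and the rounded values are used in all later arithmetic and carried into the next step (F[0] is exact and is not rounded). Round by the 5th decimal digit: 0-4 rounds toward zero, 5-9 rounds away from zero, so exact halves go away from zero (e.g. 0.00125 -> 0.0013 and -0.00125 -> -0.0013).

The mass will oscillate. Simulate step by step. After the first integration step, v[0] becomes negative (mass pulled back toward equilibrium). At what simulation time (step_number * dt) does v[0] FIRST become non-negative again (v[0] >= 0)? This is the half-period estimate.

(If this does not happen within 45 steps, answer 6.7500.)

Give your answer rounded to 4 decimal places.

Answer: 2.5500

Derivation:
Step 0: x=[4.7000] v=[0.0000]
Step 1: x=[4.6554] v=[-0.2972]
Step 2: x=[4.5678] v=[-0.5842]
Step 3: x=[4.4401] v=[-0.8511]
Step 4: x=[4.2768] v=[-1.0888]
Step 5: x=[4.0834] v=[-1.2892]
Step 6: x=[3.8666] v=[-1.4454]
Step 7: x=[3.6338] v=[-1.5521]
Step 8: x=[3.3930] v=[-1.6055]
Step 9: x=[3.1524] v=[-1.6039]
Step 10: x=[2.9203] v=[-1.5473]
Step 11: x=[2.7046] v=[-1.4377]
Step 12: x=[2.5128] v=[-1.2787]
Step 13: x=[2.3514] v=[-1.0759]
Step 14: x=[2.2260] v=[-0.8362]
Step 15: x=[2.1408] v=[-0.5679]
Step 16: x=[2.0988] v=[-0.2801]
Step 17: x=[2.1014] v=[0.0173]
First v>=0 after going negative at step 17, time=2.5500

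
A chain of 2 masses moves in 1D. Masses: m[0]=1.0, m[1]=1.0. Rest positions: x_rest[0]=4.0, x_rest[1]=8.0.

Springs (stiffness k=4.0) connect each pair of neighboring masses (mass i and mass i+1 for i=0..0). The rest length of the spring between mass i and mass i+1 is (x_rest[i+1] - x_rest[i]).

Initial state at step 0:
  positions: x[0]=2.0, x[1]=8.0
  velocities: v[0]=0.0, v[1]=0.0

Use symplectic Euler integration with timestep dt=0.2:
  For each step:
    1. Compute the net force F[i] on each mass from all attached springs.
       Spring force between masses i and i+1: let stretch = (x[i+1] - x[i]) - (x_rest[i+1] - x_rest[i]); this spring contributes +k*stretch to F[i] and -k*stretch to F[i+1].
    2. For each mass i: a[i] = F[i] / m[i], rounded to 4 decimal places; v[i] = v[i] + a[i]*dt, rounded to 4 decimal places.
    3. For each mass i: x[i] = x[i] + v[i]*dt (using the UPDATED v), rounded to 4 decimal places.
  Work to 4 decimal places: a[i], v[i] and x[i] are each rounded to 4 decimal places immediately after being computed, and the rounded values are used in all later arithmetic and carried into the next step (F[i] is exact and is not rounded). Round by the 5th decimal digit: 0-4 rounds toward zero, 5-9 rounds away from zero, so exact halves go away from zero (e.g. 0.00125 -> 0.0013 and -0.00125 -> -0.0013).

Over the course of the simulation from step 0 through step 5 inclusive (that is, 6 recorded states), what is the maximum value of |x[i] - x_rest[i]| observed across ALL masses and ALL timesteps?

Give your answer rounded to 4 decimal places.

Step 0: x=[2.0000 8.0000] v=[0.0000 0.0000]
Step 1: x=[2.3200 7.6800] v=[1.6000 -1.6000]
Step 2: x=[2.8576 7.1424] v=[2.6880 -2.6880]
Step 3: x=[3.4408 6.5592] v=[2.9158 -2.9158]
Step 4: x=[3.8829 6.1171] v=[2.2105 -2.2105]
Step 5: x=[4.0425 5.9575] v=[0.7979 -0.7979]
Max displacement = 2.0425

Answer: 2.0425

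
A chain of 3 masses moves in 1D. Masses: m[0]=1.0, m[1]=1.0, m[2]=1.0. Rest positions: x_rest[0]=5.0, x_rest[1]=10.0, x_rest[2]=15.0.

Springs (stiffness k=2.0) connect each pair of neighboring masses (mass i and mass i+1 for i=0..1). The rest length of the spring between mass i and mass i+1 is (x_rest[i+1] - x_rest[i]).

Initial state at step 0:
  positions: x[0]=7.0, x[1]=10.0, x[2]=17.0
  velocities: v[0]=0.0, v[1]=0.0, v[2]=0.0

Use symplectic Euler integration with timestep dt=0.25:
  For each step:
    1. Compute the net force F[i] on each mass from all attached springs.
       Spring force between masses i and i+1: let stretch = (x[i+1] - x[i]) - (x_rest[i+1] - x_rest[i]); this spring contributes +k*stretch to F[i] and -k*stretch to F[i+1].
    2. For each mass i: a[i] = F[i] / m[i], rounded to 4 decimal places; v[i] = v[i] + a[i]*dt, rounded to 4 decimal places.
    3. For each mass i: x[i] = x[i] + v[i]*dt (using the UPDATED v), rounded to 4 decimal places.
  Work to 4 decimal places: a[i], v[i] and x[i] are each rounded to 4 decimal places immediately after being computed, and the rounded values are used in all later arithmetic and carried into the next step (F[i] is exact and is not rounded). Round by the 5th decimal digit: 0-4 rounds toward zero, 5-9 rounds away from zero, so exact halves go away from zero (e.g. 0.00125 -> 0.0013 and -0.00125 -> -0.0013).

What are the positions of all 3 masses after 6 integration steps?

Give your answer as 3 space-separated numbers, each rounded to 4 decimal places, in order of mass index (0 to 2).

Step 0: x=[7.0000 10.0000 17.0000] v=[0.0000 0.0000 0.0000]
Step 1: x=[6.7500 10.5000 16.7500] v=[-1.0000 2.0000 -1.0000]
Step 2: x=[6.3438 11.3125 16.3438] v=[-1.6250 3.2500 -1.6250]
Step 3: x=[5.9336 12.1328 15.9336] v=[-1.6407 3.2813 -1.6407]
Step 4: x=[5.6733 12.6533 15.6733] v=[-1.0411 2.0821 -1.0411]
Step 5: x=[5.6605 12.6788 15.6605] v=[-0.0511 0.1021 -0.0511]
Step 6: x=[5.9000 12.1998 15.9000] v=[0.9581 -1.9162 0.9581]

Answer: 5.9000 12.1998 15.9000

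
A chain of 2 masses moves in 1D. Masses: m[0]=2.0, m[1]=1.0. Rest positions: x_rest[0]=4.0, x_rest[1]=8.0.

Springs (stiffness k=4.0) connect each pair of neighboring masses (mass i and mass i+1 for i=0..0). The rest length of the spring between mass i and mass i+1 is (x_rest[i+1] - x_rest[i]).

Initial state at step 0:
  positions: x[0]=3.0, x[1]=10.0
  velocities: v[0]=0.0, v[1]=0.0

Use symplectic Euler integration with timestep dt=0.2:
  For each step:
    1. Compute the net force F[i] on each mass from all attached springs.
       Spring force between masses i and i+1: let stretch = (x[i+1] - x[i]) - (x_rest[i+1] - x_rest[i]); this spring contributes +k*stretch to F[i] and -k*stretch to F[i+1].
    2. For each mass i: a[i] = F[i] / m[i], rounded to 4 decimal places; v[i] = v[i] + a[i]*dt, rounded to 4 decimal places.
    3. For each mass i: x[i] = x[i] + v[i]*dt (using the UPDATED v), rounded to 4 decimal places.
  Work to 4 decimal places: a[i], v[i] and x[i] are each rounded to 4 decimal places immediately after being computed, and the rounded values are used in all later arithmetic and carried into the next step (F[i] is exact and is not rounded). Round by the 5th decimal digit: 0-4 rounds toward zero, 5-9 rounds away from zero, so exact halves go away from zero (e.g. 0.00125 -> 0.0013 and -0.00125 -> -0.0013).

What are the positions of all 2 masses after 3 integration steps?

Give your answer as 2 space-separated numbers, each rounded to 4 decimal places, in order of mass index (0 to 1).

Step 0: x=[3.0000 10.0000] v=[0.0000 0.0000]
Step 1: x=[3.2400 9.5200] v=[1.2000 -2.4000]
Step 2: x=[3.6624 8.6752] v=[2.1120 -4.2240]
Step 3: x=[4.1658 7.6684] v=[2.5171 -5.0342]

Answer: 4.1658 7.6684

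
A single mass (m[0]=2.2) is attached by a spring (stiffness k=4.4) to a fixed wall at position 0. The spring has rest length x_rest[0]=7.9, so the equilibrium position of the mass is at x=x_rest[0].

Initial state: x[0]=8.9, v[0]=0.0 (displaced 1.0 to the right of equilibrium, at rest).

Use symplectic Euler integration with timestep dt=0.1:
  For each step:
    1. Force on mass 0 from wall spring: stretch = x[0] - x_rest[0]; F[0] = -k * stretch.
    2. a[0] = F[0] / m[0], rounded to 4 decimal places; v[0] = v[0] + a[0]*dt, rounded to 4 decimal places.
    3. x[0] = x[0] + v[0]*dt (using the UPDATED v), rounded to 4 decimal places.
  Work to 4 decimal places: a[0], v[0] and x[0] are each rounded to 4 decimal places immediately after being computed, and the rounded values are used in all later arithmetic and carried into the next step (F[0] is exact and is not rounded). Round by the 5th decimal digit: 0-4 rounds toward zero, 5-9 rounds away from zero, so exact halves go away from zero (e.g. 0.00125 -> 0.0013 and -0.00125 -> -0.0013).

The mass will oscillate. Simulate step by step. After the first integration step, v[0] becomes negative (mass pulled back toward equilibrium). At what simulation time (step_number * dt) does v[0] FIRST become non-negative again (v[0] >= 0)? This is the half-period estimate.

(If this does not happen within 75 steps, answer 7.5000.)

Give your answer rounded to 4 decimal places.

Answer: 2.3000

Derivation:
Step 0: x=[8.9000] v=[0.0000]
Step 1: x=[8.8800] v=[-0.2000]
Step 2: x=[8.8404] v=[-0.3960]
Step 3: x=[8.7820] v=[-0.5841]
Step 4: x=[8.7060] v=[-0.7605]
Step 5: x=[8.6138] v=[-0.9217]
Step 6: x=[8.5074] v=[-1.0645]
Step 7: x=[8.3888] v=[-1.1860]
Step 8: x=[8.2604] v=[-1.2838]
Step 9: x=[8.1248] v=[-1.3559]
Step 10: x=[7.9847] v=[-1.4009]
Step 11: x=[7.8429] v=[-1.4178]
Step 12: x=[7.7023] v=[-1.4064]
Step 13: x=[7.5656] v=[-1.3669]
Step 14: x=[7.4356] v=[-1.3000]
Step 15: x=[7.3149] v=[-1.2071]
Step 16: x=[7.2059] v=[-1.0901]
Step 17: x=[7.1108] v=[-0.9513]
Step 18: x=[7.0315] v=[-0.7935]
Step 19: x=[6.9695] v=[-0.6198]
Step 20: x=[6.9261] v=[-0.4337]
Step 21: x=[6.9022] v=[-0.2389]
Step 22: x=[6.8983] v=[-0.0393]
Step 23: x=[6.9144] v=[0.1610]
First v>=0 after going negative at step 23, time=2.3000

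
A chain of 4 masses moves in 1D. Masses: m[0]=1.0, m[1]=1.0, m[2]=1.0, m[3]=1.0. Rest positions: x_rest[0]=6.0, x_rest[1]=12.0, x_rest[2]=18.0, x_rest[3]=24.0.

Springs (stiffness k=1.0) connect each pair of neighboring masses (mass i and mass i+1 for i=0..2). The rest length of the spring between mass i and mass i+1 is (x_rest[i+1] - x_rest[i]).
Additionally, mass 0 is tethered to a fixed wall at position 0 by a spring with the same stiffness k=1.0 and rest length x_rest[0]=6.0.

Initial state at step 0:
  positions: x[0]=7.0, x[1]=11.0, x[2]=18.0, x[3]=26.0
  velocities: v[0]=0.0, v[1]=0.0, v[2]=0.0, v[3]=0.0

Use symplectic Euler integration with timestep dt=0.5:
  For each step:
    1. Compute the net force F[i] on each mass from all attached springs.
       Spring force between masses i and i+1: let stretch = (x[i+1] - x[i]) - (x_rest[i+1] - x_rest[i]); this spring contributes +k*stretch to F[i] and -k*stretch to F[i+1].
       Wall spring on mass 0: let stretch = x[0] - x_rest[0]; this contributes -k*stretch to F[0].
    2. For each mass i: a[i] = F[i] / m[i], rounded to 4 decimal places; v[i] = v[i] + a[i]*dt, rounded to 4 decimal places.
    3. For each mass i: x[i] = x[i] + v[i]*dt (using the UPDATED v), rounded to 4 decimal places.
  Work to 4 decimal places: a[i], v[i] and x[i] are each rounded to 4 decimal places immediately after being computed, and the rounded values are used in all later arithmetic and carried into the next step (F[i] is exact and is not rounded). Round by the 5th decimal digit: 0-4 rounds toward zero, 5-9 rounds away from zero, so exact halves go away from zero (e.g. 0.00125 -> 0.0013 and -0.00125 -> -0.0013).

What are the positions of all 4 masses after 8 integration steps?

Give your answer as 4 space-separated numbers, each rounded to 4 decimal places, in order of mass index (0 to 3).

Answer: 7.3072 12.1352 16.8738 24.6061

Derivation:
Step 0: x=[7.0000 11.0000 18.0000 26.0000] v=[0.0000 0.0000 0.0000 0.0000]
Step 1: x=[6.2500 11.7500 18.2500 25.5000] v=[-1.5000 1.5000 0.5000 -1.0000]
Step 2: x=[5.3125 12.7500 18.6875 24.6875] v=[-1.8750 2.0000 0.8750 -1.6250]
Step 3: x=[4.9063 13.3750 19.1407 23.8750] v=[-0.8125 1.2500 0.9063 -1.6250]
Step 4: x=[5.3907 13.3243 19.3360 23.3789] v=[0.9687 -0.1015 0.3906 -0.9922]
Step 5: x=[6.5108 12.7931 19.0391 23.3721] v=[2.2402 -1.0625 -0.5938 -0.0137]
Step 6: x=[7.5738 12.2528 18.2640 23.7820] v=[2.1260 -1.0807 -1.5503 0.8198]
Step 7: x=[7.9131 12.0455 17.3656 24.3124] v=[0.6786 -0.4146 -1.7969 1.0608]
Step 8: x=[7.3072 12.1352 16.8738 24.6061] v=[-1.2118 0.1793 -0.9836 0.5874]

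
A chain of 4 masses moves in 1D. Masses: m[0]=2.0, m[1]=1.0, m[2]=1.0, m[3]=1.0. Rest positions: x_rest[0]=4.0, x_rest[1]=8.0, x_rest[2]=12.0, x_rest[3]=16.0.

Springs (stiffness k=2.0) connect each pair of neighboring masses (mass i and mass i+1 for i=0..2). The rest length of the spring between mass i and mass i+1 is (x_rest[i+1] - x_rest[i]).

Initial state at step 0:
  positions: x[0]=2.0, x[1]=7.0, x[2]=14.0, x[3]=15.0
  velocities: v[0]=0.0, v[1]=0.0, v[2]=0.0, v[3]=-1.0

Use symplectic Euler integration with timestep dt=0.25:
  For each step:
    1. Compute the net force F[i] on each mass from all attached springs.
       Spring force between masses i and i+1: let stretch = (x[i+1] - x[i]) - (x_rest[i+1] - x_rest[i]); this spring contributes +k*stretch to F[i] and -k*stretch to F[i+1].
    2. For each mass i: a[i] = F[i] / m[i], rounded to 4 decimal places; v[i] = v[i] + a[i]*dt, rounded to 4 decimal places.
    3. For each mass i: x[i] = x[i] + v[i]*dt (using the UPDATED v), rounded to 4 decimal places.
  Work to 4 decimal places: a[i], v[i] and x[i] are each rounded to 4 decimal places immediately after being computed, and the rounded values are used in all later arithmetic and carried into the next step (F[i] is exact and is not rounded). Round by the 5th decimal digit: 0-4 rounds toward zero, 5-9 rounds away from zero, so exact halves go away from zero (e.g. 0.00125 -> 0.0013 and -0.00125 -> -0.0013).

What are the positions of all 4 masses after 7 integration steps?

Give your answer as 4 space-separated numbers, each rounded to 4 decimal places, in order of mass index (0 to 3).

Step 0: x=[2.0000 7.0000 14.0000 15.0000] v=[0.0000 0.0000 0.0000 -1.0000]
Step 1: x=[2.0625 7.2500 13.2500 15.1250] v=[0.2500 1.0000 -3.0000 0.5000]
Step 2: x=[2.1992 7.6016 11.9844 15.5156] v=[0.5469 1.4063 -5.0625 1.5625]
Step 3: x=[2.4236 7.8257 10.6123 15.9648] v=[0.8975 0.8965 -5.4883 1.7969]
Step 4: x=[2.7356 7.7229 9.5610 16.2450] v=[1.2480 -0.4113 -4.2054 1.1207]
Step 5: x=[3.1093 7.2264 9.1154 16.1897] v=[1.4948 -1.9859 -1.7825 -0.2213]
Step 6: x=[3.4903 6.4514 9.3180 15.7501] v=[1.5241 -3.1000 0.8102 -1.7585]
Step 7: x=[3.8064 5.6646 9.9663 15.0065] v=[1.2644 -3.1473 2.5930 -2.9746]

Answer: 3.8064 5.6646 9.9663 15.0065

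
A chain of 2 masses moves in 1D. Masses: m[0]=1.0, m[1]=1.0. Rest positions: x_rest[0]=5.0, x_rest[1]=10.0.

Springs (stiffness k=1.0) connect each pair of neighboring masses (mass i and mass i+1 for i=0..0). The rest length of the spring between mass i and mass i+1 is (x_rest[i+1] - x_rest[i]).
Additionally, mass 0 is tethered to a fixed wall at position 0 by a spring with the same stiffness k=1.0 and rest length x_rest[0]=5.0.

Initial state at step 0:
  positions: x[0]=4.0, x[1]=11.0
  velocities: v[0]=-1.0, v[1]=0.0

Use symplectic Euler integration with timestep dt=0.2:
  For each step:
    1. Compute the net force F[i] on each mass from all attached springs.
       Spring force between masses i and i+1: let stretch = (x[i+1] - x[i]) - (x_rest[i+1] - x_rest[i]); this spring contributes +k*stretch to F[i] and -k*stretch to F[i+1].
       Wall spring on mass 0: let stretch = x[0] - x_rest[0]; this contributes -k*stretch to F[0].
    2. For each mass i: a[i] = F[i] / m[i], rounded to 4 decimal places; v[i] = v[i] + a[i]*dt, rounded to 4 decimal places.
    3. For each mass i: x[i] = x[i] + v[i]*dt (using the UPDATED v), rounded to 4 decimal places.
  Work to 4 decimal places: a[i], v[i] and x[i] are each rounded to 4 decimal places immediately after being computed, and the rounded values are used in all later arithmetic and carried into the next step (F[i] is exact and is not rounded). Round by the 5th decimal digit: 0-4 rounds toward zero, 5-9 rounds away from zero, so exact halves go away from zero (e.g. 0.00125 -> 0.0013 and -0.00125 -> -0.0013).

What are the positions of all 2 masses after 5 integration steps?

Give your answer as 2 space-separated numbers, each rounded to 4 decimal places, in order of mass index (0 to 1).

Step 0: x=[4.0000 11.0000] v=[-1.0000 0.0000]
Step 1: x=[3.9200 10.9200] v=[-0.4000 -0.4000]
Step 2: x=[3.9632 10.7600] v=[0.2160 -0.8000]
Step 3: x=[4.1197 10.5281] v=[0.7827 -1.1594]
Step 4: x=[4.3678 10.2399] v=[1.2404 -1.4411]
Step 5: x=[4.6761 9.9168] v=[1.5413 -1.6155]

Answer: 4.6761 9.9168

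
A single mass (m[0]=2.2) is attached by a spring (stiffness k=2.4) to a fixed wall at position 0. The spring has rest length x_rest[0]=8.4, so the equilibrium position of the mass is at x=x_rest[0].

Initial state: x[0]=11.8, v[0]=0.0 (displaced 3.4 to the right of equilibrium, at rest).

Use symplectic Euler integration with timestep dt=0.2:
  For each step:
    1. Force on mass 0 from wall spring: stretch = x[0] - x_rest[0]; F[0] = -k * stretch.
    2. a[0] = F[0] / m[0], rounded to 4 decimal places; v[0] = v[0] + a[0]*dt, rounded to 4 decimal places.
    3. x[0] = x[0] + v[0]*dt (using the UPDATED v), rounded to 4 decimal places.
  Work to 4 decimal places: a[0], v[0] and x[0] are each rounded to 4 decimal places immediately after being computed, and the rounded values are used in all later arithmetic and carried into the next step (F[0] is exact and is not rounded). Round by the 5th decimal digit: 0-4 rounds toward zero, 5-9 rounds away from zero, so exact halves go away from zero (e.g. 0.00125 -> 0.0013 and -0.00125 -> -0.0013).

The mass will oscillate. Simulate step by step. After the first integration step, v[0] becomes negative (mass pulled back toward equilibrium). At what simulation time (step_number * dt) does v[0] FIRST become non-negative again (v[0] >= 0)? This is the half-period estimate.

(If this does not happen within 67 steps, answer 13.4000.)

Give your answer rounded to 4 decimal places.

Step 0: x=[11.8000] v=[0.0000]
Step 1: x=[11.6516] v=[-0.7418]
Step 2: x=[11.3614] v=[-1.4512]
Step 3: x=[10.9419] v=[-2.0973]
Step 4: x=[10.4115] v=[-2.6519]
Step 5: x=[9.7933] v=[-3.0908]
Step 6: x=[9.1143] v=[-3.3948]
Step 7: x=[8.4042] v=[-3.5506]
Step 8: x=[7.6939] v=[-3.5515]
Step 9: x=[7.0144] v=[-3.3974]
Step 10: x=[6.3954] v=[-3.0951]
Step 11: x=[5.8639] v=[-2.6577]
Step 12: x=[5.4430] v=[-2.1044]
Step 13: x=[5.1512] v=[-1.4592]
Step 14: x=[5.0011] v=[-0.7504]
Step 15: x=[4.9993] v=[-0.0088]
Step 16: x=[5.1459] v=[0.7332]
First v>=0 after going negative at step 16, time=3.2000

Answer: 3.2000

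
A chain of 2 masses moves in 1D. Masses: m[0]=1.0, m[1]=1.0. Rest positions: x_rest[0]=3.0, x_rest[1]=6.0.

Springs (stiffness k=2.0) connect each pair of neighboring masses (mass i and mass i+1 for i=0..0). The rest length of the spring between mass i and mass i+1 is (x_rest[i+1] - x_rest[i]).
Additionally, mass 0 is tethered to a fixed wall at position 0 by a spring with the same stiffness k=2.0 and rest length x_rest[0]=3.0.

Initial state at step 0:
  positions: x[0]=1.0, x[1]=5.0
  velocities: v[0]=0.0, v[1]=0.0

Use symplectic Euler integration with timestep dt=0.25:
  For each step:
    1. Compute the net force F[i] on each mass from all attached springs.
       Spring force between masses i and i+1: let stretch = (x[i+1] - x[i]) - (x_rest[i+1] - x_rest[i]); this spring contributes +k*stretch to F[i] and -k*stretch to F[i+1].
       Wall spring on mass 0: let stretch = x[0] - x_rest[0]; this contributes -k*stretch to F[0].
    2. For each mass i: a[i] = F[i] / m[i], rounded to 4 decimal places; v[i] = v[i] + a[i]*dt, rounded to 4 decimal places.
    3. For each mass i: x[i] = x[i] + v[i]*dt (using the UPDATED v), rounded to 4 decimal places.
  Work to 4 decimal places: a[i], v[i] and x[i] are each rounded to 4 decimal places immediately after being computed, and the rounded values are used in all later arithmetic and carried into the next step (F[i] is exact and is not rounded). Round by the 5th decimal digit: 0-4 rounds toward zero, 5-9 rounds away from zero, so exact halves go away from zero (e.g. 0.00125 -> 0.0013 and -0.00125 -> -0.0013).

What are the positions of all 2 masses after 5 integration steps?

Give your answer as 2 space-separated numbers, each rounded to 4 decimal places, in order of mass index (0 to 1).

Step 0: x=[1.0000 5.0000] v=[0.0000 0.0000]
Step 1: x=[1.3750 4.8750] v=[1.5000 -0.5000]
Step 2: x=[2.0156 4.6875] v=[2.5625 -0.7500]
Step 3: x=[2.7383 4.5410] v=[2.8907 -0.5860]
Step 4: x=[3.3440 4.5442] v=[2.4229 0.0127]
Step 5: x=[3.6818 4.7724] v=[1.3510 0.9126]

Answer: 3.6818 4.7724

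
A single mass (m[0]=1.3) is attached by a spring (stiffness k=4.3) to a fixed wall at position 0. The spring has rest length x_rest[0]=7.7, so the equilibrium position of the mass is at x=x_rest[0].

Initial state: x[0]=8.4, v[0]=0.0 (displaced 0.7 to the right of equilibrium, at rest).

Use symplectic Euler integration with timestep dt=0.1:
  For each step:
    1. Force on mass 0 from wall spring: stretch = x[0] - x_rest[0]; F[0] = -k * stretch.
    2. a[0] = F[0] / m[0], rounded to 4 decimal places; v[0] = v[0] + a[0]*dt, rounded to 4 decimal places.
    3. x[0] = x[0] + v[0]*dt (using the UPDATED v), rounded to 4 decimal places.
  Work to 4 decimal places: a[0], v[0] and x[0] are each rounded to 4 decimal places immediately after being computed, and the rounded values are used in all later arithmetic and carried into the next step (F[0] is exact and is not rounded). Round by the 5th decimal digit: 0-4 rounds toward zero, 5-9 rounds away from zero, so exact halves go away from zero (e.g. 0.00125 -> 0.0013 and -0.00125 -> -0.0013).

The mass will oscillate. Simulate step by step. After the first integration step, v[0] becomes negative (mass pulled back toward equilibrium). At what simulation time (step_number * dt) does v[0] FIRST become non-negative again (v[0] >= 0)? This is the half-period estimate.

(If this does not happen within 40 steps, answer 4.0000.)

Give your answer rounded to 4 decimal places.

Answer: 1.8000

Derivation:
Step 0: x=[8.4000] v=[0.0000]
Step 1: x=[8.3769] v=[-0.2315]
Step 2: x=[8.3314] v=[-0.4554]
Step 3: x=[8.2650] v=[-0.6643]
Step 4: x=[8.1799] v=[-0.8512]
Step 5: x=[8.0789] v=[-1.0099]
Step 6: x=[7.9654] v=[-1.1352]
Step 7: x=[7.8431] v=[-1.2230]
Step 8: x=[7.7161] v=[-1.2703]
Step 9: x=[7.5885] v=[-1.2756]
Step 10: x=[7.4646] v=[-1.2387]
Step 11: x=[7.3485] v=[-1.1608]
Step 12: x=[7.2441] v=[-1.0445]
Step 13: x=[7.1547] v=[-0.8937]
Step 14: x=[7.0834] v=[-0.7133]
Step 15: x=[7.0325] v=[-0.5094]
Step 16: x=[7.0036] v=[-0.2886]
Step 17: x=[6.9978] v=[-0.0583]
Step 18: x=[7.0152] v=[0.1740]
First v>=0 after going negative at step 18, time=1.8000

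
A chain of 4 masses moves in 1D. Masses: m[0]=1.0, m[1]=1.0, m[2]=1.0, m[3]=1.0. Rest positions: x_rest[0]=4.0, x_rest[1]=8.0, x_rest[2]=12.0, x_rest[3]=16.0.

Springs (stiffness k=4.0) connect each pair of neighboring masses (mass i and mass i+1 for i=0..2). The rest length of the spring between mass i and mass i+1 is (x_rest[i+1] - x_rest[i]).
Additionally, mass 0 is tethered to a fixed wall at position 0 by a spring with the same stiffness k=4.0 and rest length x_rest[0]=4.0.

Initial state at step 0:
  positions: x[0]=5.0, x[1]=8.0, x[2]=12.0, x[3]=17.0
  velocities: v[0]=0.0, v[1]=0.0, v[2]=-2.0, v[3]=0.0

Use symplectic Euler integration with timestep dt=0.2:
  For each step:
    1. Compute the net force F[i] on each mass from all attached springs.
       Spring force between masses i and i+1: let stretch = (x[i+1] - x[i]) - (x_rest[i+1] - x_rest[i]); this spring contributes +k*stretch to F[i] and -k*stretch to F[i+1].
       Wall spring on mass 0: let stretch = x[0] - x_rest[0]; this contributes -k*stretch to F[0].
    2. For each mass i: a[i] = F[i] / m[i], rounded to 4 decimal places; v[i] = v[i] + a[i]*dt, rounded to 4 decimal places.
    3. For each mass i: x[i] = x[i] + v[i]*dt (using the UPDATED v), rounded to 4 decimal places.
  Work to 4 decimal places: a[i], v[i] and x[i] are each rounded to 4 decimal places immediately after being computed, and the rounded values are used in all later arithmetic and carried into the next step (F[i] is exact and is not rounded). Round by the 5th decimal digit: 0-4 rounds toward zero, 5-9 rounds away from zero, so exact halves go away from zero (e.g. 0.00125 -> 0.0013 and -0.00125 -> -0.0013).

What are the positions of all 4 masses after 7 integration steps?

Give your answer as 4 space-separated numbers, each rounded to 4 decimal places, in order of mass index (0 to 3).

Step 0: x=[5.0000 8.0000 12.0000 17.0000] v=[0.0000 0.0000 -2.0000 0.0000]
Step 1: x=[4.6800 8.1600 11.7600 16.8400] v=[-1.6000 0.8000 -1.2000 -0.8000]
Step 2: x=[4.1680 8.3392 11.7568 16.5072] v=[-2.5600 0.8960 -0.0160 -1.6640]
Step 3: x=[3.6565 8.3978 11.9668 16.0543] v=[-2.5574 0.2931 1.0502 -2.2643]
Step 4: x=[3.3186 8.2689 12.2598 15.5874] v=[-1.6896 -0.6447 1.4650 -2.3343]
Step 5: x=[3.2418 7.9865 12.4467 15.2281] v=[-0.3842 -1.4122 0.9344 -1.7964]
Step 6: x=[3.4054 7.6585 12.3650 15.0638] v=[0.8181 -1.6398 -0.4086 -0.8215]
Step 7: x=[3.7047 7.4031 11.9620 15.1077] v=[1.4963 -1.2771 -2.0148 0.2195]

Answer: 3.7047 7.4031 11.9620 15.1077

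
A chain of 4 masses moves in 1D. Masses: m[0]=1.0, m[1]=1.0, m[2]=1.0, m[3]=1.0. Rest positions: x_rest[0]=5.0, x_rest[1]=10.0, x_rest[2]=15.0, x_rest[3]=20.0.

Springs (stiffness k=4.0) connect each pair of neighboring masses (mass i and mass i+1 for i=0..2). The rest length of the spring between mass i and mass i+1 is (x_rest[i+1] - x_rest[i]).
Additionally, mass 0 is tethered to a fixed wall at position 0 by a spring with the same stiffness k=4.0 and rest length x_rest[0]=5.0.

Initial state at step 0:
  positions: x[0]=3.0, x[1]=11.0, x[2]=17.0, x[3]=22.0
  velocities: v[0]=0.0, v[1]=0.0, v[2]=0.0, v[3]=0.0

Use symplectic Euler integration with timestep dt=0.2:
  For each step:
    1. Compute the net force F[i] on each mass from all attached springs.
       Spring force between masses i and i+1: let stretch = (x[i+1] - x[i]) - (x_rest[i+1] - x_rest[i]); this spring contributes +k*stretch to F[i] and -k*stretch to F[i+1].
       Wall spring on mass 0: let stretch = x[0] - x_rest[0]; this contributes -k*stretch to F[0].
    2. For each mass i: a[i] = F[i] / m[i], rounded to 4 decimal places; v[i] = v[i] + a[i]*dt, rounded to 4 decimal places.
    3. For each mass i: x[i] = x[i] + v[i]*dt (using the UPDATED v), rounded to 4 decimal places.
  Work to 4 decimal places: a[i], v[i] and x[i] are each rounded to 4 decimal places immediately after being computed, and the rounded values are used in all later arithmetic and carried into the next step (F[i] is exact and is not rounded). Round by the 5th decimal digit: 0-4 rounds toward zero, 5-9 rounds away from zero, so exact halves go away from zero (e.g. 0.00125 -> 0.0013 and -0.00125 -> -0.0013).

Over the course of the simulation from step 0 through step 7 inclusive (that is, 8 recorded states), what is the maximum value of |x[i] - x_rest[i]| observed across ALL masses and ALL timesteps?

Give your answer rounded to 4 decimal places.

Answer: 2.4046

Derivation:
Step 0: x=[3.0000 11.0000 17.0000 22.0000] v=[0.0000 0.0000 0.0000 0.0000]
Step 1: x=[3.8000 10.6800 16.8400 22.0000] v=[4.0000 -1.6000 -0.8000 0.0000]
Step 2: x=[5.0928 10.2448 16.5200 21.9744] v=[6.4640 -2.1760 -1.6000 -0.1280]
Step 3: x=[6.3951 9.9893 16.0687 21.8761] v=[6.5114 -1.2774 -2.2566 -0.4915]
Step 4: x=[7.2492 10.1315 15.5739 21.6486] v=[4.2707 0.7108 -2.4742 -1.1374]
Step 5: x=[7.4046 10.6833 15.1802 21.2492] v=[0.7772 2.7589 -1.9684 -1.9972]
Step 6: x=[6.8999 11.4300 15.0381 20.6787] v=[-2.5235 3.7335 -0.7107 -2.8524]
Step 7: x=[6.0160 12.0292 15.2212 20.0057] v=[-4.4193 2.9959 0.9153 -3.3649]
Max displacement = 2.4046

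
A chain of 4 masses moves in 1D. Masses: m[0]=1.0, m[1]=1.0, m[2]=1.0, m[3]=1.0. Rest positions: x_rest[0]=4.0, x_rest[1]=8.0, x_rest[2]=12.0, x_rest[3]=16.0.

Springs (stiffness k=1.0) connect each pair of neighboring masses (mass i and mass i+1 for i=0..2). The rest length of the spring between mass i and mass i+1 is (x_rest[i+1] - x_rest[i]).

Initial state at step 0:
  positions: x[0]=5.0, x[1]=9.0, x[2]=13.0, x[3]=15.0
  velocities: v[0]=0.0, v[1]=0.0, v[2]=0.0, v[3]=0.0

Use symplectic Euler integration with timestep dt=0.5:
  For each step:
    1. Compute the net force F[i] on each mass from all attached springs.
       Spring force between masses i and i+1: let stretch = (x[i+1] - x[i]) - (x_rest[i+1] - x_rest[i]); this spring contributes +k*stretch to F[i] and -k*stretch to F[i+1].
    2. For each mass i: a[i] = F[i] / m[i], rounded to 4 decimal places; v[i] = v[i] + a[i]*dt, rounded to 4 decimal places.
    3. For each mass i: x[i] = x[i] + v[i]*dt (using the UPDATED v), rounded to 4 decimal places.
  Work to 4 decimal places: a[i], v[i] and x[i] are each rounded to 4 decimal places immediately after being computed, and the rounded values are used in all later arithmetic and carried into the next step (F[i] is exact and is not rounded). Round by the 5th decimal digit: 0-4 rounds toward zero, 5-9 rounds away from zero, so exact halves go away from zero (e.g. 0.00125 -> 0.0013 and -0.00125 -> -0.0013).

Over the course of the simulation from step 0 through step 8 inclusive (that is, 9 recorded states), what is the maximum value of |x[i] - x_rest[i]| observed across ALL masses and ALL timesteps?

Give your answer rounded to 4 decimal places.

Answer: 1.4382

Derivation:
Step 0: x=[5.0000 9.0000 13.0000 15.0000] v=[0.0000 0.0000 0.0000 0.0000]
Step 1: x=[5.0000 9.0000 12.5000 15.5000] v=[0.0000 0.0000 -1.0000 1.0000]
Step 2: x=[5.0000 8.8750 11.8750 16.2500] v=[0.0000 -0.2500 -1.2500 1.5000]
Step 3: x=[4.9688 8.5313 11.5938 16.9063] v=[-0.0625 -0.6875 -0.5625 1.3125]
Step 4: x=[4.8282 8.0626 11.8751 17.2345] v=[-0.2813 -0.9375 0.5625 0.6563]
Step 5: x=[4.4962 7.7384 12.5431 17.2228] v=[-0.6641 -0.6485 1.3360 -0.0234]
Step 6: x=[3.9747 7.8048 13.1799 17.0412] v=[-1.0430 0.1328 1.2735 -0.3633]
Step 7: x=[3.4107 8.2575 13.4382 16.8942] v=[-1.1280 0.9053 0.5166 -0.2940]
Step 8: x=[3.0584 8.7937 13.2653 16.8832] v=[-0.7046 1.0723 -0.3458 -0.0220]
Max displacement = 1.4382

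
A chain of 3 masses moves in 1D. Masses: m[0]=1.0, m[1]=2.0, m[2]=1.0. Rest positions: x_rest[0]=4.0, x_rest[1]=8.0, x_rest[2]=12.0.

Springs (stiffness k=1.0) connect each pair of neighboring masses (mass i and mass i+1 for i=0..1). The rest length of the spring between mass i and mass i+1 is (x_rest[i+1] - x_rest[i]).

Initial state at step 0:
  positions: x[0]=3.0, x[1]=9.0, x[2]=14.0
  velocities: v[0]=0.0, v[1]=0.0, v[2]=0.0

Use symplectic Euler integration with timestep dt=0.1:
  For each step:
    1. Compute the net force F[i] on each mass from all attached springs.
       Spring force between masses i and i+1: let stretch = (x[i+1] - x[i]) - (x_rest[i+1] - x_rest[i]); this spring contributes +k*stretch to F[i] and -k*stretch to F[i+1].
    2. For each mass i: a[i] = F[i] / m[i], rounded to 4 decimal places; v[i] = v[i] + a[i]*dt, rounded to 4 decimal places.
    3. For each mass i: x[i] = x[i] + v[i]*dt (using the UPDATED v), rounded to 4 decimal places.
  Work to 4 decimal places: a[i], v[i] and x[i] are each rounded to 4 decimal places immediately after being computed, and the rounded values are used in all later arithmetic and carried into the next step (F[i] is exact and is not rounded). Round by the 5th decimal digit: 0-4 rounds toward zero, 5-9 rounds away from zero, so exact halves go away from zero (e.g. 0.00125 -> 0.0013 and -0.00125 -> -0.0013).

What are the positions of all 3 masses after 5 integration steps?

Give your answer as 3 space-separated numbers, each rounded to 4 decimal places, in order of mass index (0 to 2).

Step 0: x=[3.0000 9.0000 14.0000] v=[0.0000 0.0000 0.0000]
Step 1: x=[3.0200 8.9950 13.9900] v=[0.2000 -0.0500 -0.1000]
Step 2: x=[3.0598 8.9851 13.9701] v=[0.3975 -0.0990 -0.1995]
Step 3: x=[3.1188 8.9705 13.9403] v=[0.5900 -0.1460 -0.2980]
Step 4: x=[3.1963 8.9515 13.9008] v=[0.7752 -0.1901 -0.3950]
Step 5: x=[3.2914 8.9285 13.8518] v=[0.9507 -0.2304 -0.4899]

Answer: 3.2914 8.9285 13.8518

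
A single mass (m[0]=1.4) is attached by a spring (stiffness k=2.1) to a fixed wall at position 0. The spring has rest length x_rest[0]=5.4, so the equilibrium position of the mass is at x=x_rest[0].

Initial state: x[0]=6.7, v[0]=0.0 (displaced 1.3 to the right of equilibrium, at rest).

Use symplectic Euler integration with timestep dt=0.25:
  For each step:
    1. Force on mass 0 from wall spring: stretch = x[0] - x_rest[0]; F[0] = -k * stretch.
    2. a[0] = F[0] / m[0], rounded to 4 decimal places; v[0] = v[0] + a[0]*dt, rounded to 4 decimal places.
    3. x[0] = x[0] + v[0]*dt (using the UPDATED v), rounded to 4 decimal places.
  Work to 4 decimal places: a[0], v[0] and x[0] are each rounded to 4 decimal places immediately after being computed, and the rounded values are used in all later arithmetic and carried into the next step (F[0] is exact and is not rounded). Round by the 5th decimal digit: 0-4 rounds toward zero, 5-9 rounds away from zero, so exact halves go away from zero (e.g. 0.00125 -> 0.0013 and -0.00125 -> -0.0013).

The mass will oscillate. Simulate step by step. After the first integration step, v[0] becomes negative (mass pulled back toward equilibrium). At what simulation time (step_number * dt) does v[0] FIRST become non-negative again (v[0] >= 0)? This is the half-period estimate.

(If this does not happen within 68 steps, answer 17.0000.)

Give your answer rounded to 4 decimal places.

Answer: 2.7500

Derivation:
Step 0: x=[6.7000] v=[0.0000]
Step 1: x=[6.5781] v=[-0.4875]
Step 2: x=[6.3458] v=[-0.9293]
Step 3: x=[6.0248] v=[-1.2840]
Step 4: x=[5.6452] v=[-1.5183]
Step 5: x=[5.2426] v=[-1.6103]
Step 6: x=[4.8548] v=[-1.5513]
Step 7: x=[4.5181] v=[-1.3469]
Step 8: x=[4.2641] v=[-1.0162]
Step 9: x=[4.1166] v=[-0.5902]
Step 10: x=[4.0894] v=[-0.1089]
Step 11: x=[4.1851] v=[0.3826]
First v>=0 after going negative at step 11, time=2.7500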